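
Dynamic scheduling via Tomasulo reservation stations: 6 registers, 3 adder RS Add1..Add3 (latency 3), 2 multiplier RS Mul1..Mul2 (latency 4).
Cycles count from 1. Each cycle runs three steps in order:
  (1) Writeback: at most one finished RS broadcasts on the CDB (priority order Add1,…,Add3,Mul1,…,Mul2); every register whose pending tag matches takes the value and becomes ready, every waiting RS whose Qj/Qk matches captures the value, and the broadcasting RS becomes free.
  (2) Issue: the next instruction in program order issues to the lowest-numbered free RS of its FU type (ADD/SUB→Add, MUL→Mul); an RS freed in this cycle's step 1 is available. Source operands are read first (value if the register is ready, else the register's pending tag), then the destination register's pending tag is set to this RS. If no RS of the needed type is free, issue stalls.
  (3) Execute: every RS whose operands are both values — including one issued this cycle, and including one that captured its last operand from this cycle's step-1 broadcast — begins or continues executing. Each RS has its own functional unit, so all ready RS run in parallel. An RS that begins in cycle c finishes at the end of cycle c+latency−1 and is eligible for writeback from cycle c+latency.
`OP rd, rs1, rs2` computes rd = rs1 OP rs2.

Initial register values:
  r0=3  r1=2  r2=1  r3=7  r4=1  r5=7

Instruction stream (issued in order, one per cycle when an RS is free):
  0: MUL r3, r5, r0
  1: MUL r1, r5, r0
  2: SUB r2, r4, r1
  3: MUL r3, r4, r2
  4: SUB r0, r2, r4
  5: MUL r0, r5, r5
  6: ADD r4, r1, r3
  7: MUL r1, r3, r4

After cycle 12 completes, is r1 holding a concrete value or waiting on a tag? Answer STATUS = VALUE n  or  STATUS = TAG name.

c1: issue MUL r3<-Mul1 | r0:3,r1:2,r2:1,r3:Mul1,r4:1,r5:7
c2: issue MUL r1<-Mul2 | r0:3,r1:Mul2,r2:1,r3:Mul1,r4:1,r5:7
c3: issue SUB r2<-Add1 | r0:3,r1:Mul2,r2:Add1,r3:Mul1,r4:1,r5:7
c4: stall | r0:3,r1:Mul2,r2:Add1,r3:Mul1,r4:1,r5:7
c5: CDB Mul1=21; issue MUL r3<-Mul1 | r0:3,r1:Mul2,r2:Add1,r3:Mul1,r4:1,r5:7
c6: CDB Mul2=21; issue SUB r0<-Add2 | r0:Add2,r1:21,r2:Add1,r3:Mul1,r4:1,r5:7
c7: issue MUL r0<-Mul2 | r0:Mul2,r1:21,r2:Add1,r3:Mul1,r4:1,r5:7
c8: issue ADD r4<-Add3 | r0:Mul2,r1:21,r2:Add1,r3:Mul1,r4:Add3,r5:7
c9: CDB Add1=-20; stall | r0:Mul2,r1:21,r2:-20,r3:Mul1,r4:Add3,r5:7
c10: stall | r0:Mul2,r1:21,r2:-20,r3:Mul1,r4:Add3,r5:7
c11: CDB Mul2=49; issue MUL r1<-Mul2 | r0:49,r1:Mul2,r2:-20,r3:Mul1,r4:Add3,r5:7
c12: CDB Add2=-21 | r0:49,r1:Mul2,r2:-20,r3:Mul1,r4:Add3,r5:7

STATUS = TAG Mul2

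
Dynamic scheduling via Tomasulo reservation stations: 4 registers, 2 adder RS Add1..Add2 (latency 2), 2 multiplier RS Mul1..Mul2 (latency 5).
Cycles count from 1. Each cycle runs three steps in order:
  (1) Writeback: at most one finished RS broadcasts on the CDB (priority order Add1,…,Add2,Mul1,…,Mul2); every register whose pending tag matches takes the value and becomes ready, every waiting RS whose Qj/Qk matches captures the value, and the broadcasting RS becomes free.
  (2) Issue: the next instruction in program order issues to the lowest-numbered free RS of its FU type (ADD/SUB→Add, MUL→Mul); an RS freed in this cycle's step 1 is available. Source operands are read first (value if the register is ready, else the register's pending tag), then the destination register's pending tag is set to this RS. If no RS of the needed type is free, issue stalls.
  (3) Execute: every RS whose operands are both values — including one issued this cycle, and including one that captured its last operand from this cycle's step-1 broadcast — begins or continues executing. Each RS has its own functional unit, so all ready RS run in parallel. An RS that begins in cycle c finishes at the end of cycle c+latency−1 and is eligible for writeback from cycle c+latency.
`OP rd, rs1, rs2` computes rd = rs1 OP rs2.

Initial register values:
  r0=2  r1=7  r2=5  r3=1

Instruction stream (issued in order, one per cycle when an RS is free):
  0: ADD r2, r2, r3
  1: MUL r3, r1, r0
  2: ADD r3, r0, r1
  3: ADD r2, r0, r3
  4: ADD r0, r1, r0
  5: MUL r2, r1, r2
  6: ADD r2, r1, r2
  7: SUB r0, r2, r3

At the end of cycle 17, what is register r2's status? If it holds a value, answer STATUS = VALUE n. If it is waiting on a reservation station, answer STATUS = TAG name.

  c1: issue ADD r2<-Add1  regs: r0:2,r1:7,r2:Add1,r3:1
  c2: issue MUL r3<-Mul1  regs: r0:2,r1:7,r2:Add1,r3:Mul1
  c3: CDB Add1=6; issue ADD r3<-Add1  regs: r0:2,r1:7,r2:6,r3:Add1
  c4: issue ADD r2<-Add2  regs: r0:2,r1:7,r2:Add2,r3:Add1
  c5: CDB Add1=9; issue ADD r0<-Add1  regs: r0:Add1,r1:7,r2:Add2,r3:9
  c6: issue MUL r2<-Mul2  regs: r0:Add1,r1:7,r2:Mul2,r3:9
  c7: CDB Add1=9; issue ADD r2<-Add1  regs: r0:9,r1:7,r2:Add1,r3:9
  c8: CDB Add2=11; issue SUB r0<-Add2  regs: r0:Add2,r1:7,r2:Add1,r3:9
  c9: CDB Mul1=14  regs: r0:Add2,r1:7,r2:Add1,r3:9
  c10: -  regs: r0:Add2,r1:7,r2:Add1,r3:9
  c11: -  regs: r0:Add2,r1:7,r2:Add1,r3:9
  c12: -  regs: r0:Add2,r1:7,r2:Add1,r3:9
  c13: CDB Mul2=77  regs: r0:Add2,r1:7,r2:Add1,r3:9
  c14: -  regs: r0:Add2,r1:7,r2:Add1,r3:9
  c15: CDB Add1=84  regs: r0:Add2,r1:7,r2:84,r3:9
  c16: -  regs: r0:Add2,r1:7,r2:84,r3:9
  c17: CDB Add2=75  regs: r0:75,r1:7,r2:84,r3:9

STATUS = VALUE 84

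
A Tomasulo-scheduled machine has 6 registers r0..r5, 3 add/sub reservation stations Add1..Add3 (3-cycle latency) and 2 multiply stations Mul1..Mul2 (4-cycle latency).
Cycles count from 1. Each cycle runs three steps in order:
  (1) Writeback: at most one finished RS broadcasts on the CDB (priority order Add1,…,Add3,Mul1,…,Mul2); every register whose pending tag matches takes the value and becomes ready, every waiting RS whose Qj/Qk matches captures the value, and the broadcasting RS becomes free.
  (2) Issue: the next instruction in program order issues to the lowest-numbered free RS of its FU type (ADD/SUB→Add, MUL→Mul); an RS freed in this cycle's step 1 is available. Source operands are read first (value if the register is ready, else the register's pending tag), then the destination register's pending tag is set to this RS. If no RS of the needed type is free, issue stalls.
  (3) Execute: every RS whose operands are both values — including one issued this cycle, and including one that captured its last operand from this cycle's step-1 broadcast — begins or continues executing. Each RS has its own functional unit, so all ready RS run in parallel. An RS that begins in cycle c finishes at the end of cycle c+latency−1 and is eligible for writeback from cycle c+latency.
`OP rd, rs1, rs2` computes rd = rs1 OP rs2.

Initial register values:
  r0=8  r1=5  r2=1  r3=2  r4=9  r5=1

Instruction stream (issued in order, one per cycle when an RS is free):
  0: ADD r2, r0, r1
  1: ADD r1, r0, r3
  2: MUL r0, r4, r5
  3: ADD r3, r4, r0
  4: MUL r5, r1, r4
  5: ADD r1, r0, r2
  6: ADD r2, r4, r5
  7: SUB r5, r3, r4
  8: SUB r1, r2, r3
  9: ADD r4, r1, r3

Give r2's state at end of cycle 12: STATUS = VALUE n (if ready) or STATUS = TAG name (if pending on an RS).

c1: issue ADD r2<-Add1 | r0:8,r1:5,r2:Add1,r3:2,r4:9,r5:1
c2: issue ADD r1<-Add2 | r0:8,r1:Add2,r2:Add1,r3:2,r4:9,r5:1
c3: issue MUL r0<-Mul1 | r0:Mul1,r1:Add2,r2:Add1,r3:2,r4:9,r5:1
c4: CDB Add1=13; issue ADD r3<-Add1 | r0:Mul1,r1:Add2,r2:13,r3:Add1,r4:9,r5:1
c5: CDB Add2=10; issue MUL r5<-Mul2 | r0:Mul1,r1:10,r2:13,r3:Add1,r4:9,r5:Mul2
c6: issue ADD r1<-Add2 | r0:Mul1,r1:Add2,r2:13,r3:Add1,r4:9,r5:Mul2
c7: CDB Mul1=9; issue ADD r2<-Add3 | r0:9,r1:Add2,r2:Add3,r3:Add1,r4:9,r5:Mul2
c8: stall | r0:9,r1:Add2,r2:Add3,r3:Add1,r4:9,r5:Mul2
c9: CDB Mul2=90; stall | r0:9,r1:Add2,r2:Add3,r3:Add1,r4:9,r5:90
c10: CDB Add1=18; issue SUB r5<-Add1 | r0:9,r1:Add2,r2:Add3,r3:18,r4:9,r5:Add1
c11: CDB Add2=22; issue SUB r1<-Add2 | r0:9,r1:Add2,r2:Add3,r3:18,r4:9,r5:Add1
c12: CDB Add3=99; issue ADD r4<-Add3 | r0:9,r1:Add2,r2:99,r3:18,r4:Add3,r5:Add1

STATUS = VALUE 99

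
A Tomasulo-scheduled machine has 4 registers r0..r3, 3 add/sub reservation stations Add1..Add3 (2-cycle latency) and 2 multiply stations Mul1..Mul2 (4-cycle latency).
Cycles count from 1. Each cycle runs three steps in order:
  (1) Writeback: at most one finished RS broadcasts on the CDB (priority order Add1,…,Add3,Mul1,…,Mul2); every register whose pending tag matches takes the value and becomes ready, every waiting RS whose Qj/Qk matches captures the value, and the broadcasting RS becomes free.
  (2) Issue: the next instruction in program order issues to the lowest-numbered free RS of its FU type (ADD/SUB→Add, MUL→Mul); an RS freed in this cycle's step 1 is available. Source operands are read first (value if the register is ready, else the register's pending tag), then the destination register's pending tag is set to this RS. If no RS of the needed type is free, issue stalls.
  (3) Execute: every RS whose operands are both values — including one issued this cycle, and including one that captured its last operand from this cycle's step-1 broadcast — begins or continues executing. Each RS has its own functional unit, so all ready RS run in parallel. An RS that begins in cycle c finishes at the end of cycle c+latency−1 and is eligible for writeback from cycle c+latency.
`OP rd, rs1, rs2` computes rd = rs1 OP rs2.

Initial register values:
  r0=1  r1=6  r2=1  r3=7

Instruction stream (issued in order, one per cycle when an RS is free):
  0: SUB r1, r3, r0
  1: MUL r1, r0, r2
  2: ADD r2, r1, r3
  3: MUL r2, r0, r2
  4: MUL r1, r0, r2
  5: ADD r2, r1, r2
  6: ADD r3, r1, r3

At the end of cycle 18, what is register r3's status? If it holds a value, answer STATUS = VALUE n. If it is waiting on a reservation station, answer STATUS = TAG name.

c1: issue SUB r1<-Add1 | r0:1,r1:Add1,r2:1,r3:7
c2: issue MUL r1<-Mul1 | r0:1,r1:Mul1,r2:1,r3:7
c3: CDB Add1=6; issue ADD r2<-Add1 | r0:1,r1:Mul1,r2:Add1,r3:7
c4: issue MUL r2<-Mul2 | r0:1,r1:Mul1,r2:Mul2,r3:7
c5: stall | r0:1,r1:Mul1,r2:Mul2,r3:7
c6: CDB Mul1=1; issue MUL r1<-Mul1 | r0:1,r1:Mul1,r2:Mul2,r3:7
c7: issue ADD r2<-Add2 | r0:1,r1:Mul1,r2:Add2,r3:7
c8: CDB Add1=8; issue ADD r3<-Add1 | r0:1,r1:Mul1,r2:Add2,r3:Add1
c9: - | r0:1,r1:Mul1,r2:Add2,r3:Add1
c10: - | r0:1,r1:Mul1,r2:Add2,r3:Add1
c11: - | r0:1,r1:Mul1,r2:Add2,r3:Add1
c12: CDB Mul2=8 | r0:1,r1:Mul1,r2:Add2,r3:Add1
c13: - | r0:1,r1:Mul1,r2:Add2,r3:Add1
c14: - | r0:1,r1:Mul1,r2:Add2,r3:Add1
c15: - | r0:1,r1:Mul1,r2:Add2,r3:Add1
c16: CDB Mul1=8 | r0:1,r1:8,r2:Add2,r3:Add1
c17: - | r0:1,r1:8,r2:Add2,r3:Add1
c18: CDB Add1=15 | r0:1,r1:8,r2:Add2,r3:15

STATUS = VALUE 15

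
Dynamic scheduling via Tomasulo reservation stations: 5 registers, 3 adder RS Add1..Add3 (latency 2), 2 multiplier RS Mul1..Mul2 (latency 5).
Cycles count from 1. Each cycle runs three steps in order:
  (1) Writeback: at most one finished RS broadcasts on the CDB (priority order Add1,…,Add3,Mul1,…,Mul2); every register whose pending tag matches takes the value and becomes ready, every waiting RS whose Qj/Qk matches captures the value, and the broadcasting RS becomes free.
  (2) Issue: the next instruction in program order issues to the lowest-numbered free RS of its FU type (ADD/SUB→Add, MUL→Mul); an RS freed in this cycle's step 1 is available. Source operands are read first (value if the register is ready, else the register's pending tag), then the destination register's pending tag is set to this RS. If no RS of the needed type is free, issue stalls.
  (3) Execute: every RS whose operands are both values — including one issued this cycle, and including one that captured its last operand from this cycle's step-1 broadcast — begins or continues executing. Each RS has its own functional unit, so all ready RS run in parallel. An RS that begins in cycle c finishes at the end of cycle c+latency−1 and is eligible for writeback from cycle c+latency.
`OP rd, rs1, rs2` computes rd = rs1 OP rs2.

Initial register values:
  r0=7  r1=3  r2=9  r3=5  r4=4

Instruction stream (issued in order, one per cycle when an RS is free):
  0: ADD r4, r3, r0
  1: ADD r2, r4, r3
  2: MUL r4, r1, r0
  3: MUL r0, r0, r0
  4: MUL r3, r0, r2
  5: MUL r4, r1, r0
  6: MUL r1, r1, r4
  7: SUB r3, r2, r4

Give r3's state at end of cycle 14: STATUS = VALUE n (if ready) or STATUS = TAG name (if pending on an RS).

STATUS = VALUE 833

c1: issue ADD r4<-Add1 | r0:7,r1:3,r2:9,r3:5,r4:Add1
c2: issue ADD r2<-Add2 | r0:7,r1:3,r2:Add2,r3:5,r4:Add1
c3: CDB Add1=12; issue MUL r4<-Mul1 | r0:7,r1:3,r2:Add2,r3:5,r4:Mul1
c4: issue MUL r0<-Mul2 | r0:Mul2,r1:3,r2:Add2,r3:5,r4:Mul1
c5: CDB Add2=17; stall | r0:Mul2,r1:3,r2:17,r3:5,r4:Mul1
c6: stall | r0:Mul2,r1:3,r2:17,r3:5,r4:Mul1
c7: stall | r0:Mul2,r1:3,r2:17,r3:5,r4:Mul1
c8: CDB Mul1=21; issue MUL r3<-Mul1 | r0:Mul2,r1:3,r2:17,r3:Mul1,r4:21
c9: CDB Mul2=49; issue MUL r4<-Mul2 | r0:49,r1:3,r2:17,r3:Mul1,r4:Mul2
c10: stall | r0:49,r1:3,r2:17,r3:Mul1,r4:Mul2
c11: stall | r0:49,r1:3,r2:17,r3:Mul1,r4:Mul2
c12: stall | r0:49,r1:3,r2:17,r3:Mul1,r4:Mul2
c13: stall | r0:49,r1:3,r2:17,r3:Mul1,r4:Mul2
c14: CDB Mul1=833; issue MUL r1<-Mul1 | r0:49,r1:Mul1,r2:17,r3:833,r4:Mul2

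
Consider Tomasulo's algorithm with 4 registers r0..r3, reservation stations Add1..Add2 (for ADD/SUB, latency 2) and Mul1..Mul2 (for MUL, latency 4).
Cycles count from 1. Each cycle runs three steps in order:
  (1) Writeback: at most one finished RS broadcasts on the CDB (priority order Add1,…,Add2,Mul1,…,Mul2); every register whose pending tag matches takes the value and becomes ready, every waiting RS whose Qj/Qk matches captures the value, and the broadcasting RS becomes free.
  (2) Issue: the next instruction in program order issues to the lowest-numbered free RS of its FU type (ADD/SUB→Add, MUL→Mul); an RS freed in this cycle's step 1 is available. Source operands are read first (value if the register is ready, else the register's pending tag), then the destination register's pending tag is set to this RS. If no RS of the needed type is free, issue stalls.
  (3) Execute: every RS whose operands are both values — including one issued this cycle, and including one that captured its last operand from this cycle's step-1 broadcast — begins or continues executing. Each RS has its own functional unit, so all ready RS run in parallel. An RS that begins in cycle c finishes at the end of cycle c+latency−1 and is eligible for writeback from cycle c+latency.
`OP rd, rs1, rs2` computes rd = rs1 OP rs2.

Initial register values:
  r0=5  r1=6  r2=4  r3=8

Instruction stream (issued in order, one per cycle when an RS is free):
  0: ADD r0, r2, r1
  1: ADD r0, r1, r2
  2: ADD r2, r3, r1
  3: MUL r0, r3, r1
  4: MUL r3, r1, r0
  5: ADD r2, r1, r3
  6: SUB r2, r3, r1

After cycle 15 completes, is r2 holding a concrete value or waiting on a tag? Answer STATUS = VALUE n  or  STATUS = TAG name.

cycle 1: issue ADD r0<-Add1 // r0:Add1,r1:6,r2:4,r3:8
cycle 2: issue ADD r0<-Add2 // r0:Add2,r1:6,r2:4,r3:8
cycle 3: CDB Add1=10; issue ADD r2<-Add1 // r0:Add2,r1:6,r2:Add1,r3:8
cycle 4: CDB Add2=10; issue MUL r0<-Mul1 // r0:Mul1,r1:6,r2:Add1,r3:8
cycle 5: CDB Add1=14; issue MUL r3<-Mul2 // r0:Mul1,r1:6,r2:14,r3:Mul2
cycle 6: issue ADD r2<-Add1 // r0:Mul1,r1:6,r2:Add1,r3:Mul2
cycle 7: issue SUB r2<-Add2 // r0:Mul1,r1:6,r2:Add2,r3:Mul2
cycle 8: CDB Mul1=48 // r0:48,r1:6,r2:Add2,r3:Mul2
cycle 9: - // r0:48,r1:6,r2:Add2,r3:Mul2
cycle 10: - // r0:48,r1:6,r2:Add2,r3:Mul2
cycle 11: - // r0:48,r1:6,r2:Add2,r3:Mul2
cycle 12: CDB Mul2=288 // r0:48,r1:6,r2:Add2,r3:288
cycle 13: - // r0:48,r1:6,r2:Add2,r3:288
cycle 14: CDB Add1=294 // r0:48,r1:6,r2:Add2,r3:288
cycle 15: CDB Add2=282 // r0:48,r1:6,r2:282,r3:288

STATUS = VALUE 282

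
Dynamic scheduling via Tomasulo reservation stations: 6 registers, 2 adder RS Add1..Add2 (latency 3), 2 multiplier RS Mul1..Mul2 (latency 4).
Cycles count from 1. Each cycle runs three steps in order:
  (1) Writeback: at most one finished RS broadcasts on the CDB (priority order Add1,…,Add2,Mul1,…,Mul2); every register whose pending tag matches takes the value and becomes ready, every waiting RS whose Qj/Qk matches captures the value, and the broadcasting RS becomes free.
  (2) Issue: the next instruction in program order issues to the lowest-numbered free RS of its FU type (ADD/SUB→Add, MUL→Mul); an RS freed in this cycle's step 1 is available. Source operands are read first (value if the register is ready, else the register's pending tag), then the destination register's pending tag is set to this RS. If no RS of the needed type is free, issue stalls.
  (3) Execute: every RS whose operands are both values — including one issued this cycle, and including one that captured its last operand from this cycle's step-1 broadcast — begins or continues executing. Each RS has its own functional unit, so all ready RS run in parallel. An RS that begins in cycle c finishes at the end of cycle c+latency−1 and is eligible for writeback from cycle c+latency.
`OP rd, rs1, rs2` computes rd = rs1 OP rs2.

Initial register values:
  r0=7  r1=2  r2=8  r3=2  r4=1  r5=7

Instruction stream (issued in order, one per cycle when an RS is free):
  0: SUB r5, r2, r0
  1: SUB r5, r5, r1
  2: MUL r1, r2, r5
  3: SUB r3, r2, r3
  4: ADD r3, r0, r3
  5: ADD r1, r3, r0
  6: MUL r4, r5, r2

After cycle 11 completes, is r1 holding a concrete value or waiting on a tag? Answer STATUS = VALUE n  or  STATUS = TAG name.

STATUS = TAG Add2

  c1: issue SUB r5<-Add1  regs: r0:7,r1:2,r2:8,r3:2,r4:1,r5:Add1
  c2: issue SUB r5<-Add2  regs: r0:7,r1:2,r2:8,r3:2,r4:1,r5:Add2
  c3: issue MUL r1<-Mul1  regs: r0:7,r1:Mul1,r2:8,r3:2,r4:1,r5:Add2
  c4: CDB Add1=1; issue SUB r3<-Add1  regs: r0:7,r1:Mul1,r2:8,r3:Add1,r4:1,r5:Add2
  c5: stall  regs: r0:7,r1:Mul1,r2:8,r3:Add1,r4:1,r5:Add2
  c6: stall  regs: r0:7,r1:Mul1,r2:8,r3:Add1,r4:1,r5:Add2
  c7: CDB Add1=6; issue ADD r3<-Add1  regs: r0:7,r1:Mul1,r2:8,r3:Add1,r4:1,r5:Add2
  c8: CDB Add2=-1; issue ADD r1<-Add2  regs: r0:7,r1:Add2,r2:8,r3:Add1,r4:1,r5:-1
  c9: issue MUL r4<-Mul2  regs: r0:7,r1:Add2,r2:8,r3:Add1,r4:Mul2,r5:-1
  c10: CDB Add1=13  regs: r0:7,r1:Add2,r2:8,r3:13,r4:Mul2,r5:-1
  c11: -  regs: r0:7,r1:Add2,r2:8,r3:13,r4:Mul2,r5:-1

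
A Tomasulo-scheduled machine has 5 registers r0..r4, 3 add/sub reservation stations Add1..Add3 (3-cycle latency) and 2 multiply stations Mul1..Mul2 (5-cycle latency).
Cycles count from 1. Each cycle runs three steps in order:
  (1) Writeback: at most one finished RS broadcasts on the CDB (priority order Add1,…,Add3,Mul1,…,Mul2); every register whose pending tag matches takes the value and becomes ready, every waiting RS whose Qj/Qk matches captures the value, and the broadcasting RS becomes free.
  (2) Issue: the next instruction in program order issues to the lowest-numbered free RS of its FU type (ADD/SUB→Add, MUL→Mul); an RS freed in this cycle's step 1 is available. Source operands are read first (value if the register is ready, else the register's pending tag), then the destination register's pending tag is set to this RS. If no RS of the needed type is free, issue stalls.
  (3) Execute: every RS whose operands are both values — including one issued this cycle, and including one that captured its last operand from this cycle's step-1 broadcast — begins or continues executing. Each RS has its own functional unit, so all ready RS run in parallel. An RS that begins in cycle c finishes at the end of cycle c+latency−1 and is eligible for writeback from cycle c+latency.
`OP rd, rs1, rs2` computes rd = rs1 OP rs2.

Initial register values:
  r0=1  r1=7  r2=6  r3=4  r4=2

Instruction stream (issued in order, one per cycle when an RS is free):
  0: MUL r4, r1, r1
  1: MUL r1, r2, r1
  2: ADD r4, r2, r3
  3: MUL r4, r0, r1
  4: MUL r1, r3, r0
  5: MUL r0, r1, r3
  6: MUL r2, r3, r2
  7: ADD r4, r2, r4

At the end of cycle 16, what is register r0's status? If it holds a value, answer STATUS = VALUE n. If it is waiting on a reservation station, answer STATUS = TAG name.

STATUS = TAG Mul1

c1: issue MUL r4<-Mul1 | r0:1,r1:7,r2:6,r3:4,r4:Mul1
c2: issue MUL r1<-Mul2 | r0:1,r1:Mul2,r2:6,r3:4,r4:Mul1
c3: issue ADD r4<-Add1 | r0:1,r1:Mul2,r2:6,r3:4,r4:Add1
c4: stall | r0:1,r1:Mul2,r2:6,r3:4,r4:Add1
c5: stall | r0:1,r1:Mul2,r2:6,r3:4,r4:Add1
c6: CDB Add1=10; stall | r0:1,r1:Mul2,r2:6,r3:4,r4:10
c7: CDB Mul1=49; issue MUL r4<-Mul1 | r0:1,r1:Mul2,r2:6,r3:4,r4:Mul1
c8: CDB Mul2=42; issue MUL r1<-Mul2 | r0:1,r1:Mul2,r2:6,r3:4,r4:Mul1
c9: stall | r0:1,r1:Mul2,r2:6,r3:4,r4:Mul1
c10: stall | r0:1,r1:Mul2,r2:6,r3:4,r4:Mul1
c11: stall | r0:1,r1:Mul2,r2:6,r3:4,r4:Mul1
c12: stall | r0:1,r1:Mul2,r2:6,r3:4,r4:Mul1
c13: CDB Mul1=42; issue MUL r0<-Mul1 | r0:Mul1,r1:Mul2,r2:6,r3:4,r4:42
c14: CDB Mul2=4; issue MUL r2<-Mul2 | r0:Mul1,r1:4,r2:Mul2,r3:4,r4:42
c15: issue ADD r4<-Add1 | r0:Mul1,r1:4,r2:Mul2,r3:4,r4:Add1
c16: - | r0:Mul1,r1:4,r2:Mul2,r3:4,r4:Add1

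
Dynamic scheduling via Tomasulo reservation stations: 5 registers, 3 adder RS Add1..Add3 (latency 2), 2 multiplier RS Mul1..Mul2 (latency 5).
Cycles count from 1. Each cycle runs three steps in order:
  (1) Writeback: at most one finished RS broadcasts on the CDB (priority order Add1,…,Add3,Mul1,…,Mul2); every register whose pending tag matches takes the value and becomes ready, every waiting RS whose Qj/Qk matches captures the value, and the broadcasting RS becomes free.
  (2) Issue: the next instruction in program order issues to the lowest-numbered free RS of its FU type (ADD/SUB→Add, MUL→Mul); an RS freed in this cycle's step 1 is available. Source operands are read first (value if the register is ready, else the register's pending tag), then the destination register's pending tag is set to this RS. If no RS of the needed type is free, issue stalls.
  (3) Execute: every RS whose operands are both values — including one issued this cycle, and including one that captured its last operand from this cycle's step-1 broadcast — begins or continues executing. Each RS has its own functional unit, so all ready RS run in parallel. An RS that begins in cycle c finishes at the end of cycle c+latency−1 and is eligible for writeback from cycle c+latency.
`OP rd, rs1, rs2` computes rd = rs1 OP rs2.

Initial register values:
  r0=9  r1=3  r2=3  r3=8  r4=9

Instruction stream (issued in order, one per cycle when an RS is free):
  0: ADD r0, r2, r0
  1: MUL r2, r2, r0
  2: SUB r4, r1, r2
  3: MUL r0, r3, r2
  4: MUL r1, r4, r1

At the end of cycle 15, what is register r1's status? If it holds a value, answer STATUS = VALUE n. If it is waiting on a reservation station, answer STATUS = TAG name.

c1: issue ADD r0<-Add1 | r0:Add1,r1:3,r2:3,r3:8,r4:9
c2: issue MUL r2<-Mul1 | r0:Add1,r1:3,r2:Mul1,r3:8,r4:9
c3: CDB Add1=12; issue SUB r4<-Add1 | r0:12,r1:3,r2:Mul1,r3:8,r4:Add1
c4: issue MUL r0<-Mul2 | r0:Mul2,r1:3,r2:Mul1,r3:8,r4:Add1
c5: stall | r0:Mul2,r1:3,r2:Mul1,r3:8,r4:Add1
c6: stall | r0:Mul2,r1:3,r2:Mul1,r3:8,r4:Add1
c7: stall | r0:Mul2,r1:3,r2:Mul1,r3:8,r4:Add1
c8: CDB Mul1=36; issue MUL r1<-Mul1 | r0:Mul2,r1:Mul1,r2:36,r3:8,r4:Add1
c9: - | r0:Mul2,r1:Mul1,r2:36,r3:8,r4:Add1
c10: CDB Add1=-33 | r0:Mul2,r1:Mul1,r2:36,r3:8,r4:-33
c11: - | r0:Mul2,r1:Mul1,r2:36,r3:8,r4:-33
c12: - | r0:Mul2,r1:Mul1,r2:36,r3:8,r4:-33
c13: CDB Mul2=288 | r0:288,r1:Mul1,r2:36,r3:8,r4:-33
c14: - | r0:288,r1:Mul1,r2:36,r3:8,r4:-33
c15: CDB Mul1=-99 | r0:288,r1:-99,r2:36,r3:8,r4:-33

STATUS = VALUE -99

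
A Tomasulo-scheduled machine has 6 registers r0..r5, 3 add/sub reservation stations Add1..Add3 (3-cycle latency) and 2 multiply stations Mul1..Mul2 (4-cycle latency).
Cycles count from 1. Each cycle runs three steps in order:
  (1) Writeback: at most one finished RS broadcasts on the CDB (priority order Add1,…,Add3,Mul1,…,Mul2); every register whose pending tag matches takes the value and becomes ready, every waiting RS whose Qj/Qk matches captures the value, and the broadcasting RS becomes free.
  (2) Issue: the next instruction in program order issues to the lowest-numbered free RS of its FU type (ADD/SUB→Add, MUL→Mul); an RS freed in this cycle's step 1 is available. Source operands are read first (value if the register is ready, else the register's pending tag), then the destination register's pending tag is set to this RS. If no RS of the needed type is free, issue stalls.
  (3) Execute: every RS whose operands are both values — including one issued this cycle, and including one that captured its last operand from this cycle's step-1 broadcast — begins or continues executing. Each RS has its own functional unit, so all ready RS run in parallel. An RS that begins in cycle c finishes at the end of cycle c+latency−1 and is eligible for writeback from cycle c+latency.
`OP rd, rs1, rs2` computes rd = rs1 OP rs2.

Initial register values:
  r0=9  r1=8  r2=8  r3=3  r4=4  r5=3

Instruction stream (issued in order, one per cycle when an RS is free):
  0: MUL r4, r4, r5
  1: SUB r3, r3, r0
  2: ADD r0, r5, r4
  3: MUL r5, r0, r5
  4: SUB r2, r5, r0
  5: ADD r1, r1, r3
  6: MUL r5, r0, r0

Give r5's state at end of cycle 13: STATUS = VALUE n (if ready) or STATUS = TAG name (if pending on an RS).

STATUS = VALUE 225

cycle 1: issue MUL r4<-Mul1 // r0:9,r1:8,r2:8,r3:3,r4:Mul1,r5:3
cycle 2: issue SUB r3<-Add1 // r0:9,r1:8,r2:8,r3:Add1,r4:Mul1,r5:3
cycle 3: issue ADD r0<-Add2 // r0:Add2,r1:8,r2:8,r3:Add1,r4:Mul1,r5:3
cycle 4: issue MUL r5<-Mul2 // r0:Add2,r1:8,r2:8,r3:Add1,r4:Mul1,r5:Mul2
cycle 5: CDB Add1=-6; issue SUB r2<-Add1 // r0:Add2,r1:8,r2:Add1,r3:-6,r4:Mul1,r5:Mul2
cycle 6: CDB Mul1=12; issue ADD r1<-Add3 // r0:Add2,r1:Add3,r2:Add1,r3:-6,r4:12,r5:Mul2
cycle 7: issue MUL r5<-Mul1 // r0:Add2,r1:Add3,r2:Add1,r3:-6,r4:12,r5:Mul1
cycle 8: - // r0:Add2,r1:Add3,r2:Add1,r3:-6,r4:12,r5:Mul1
cycle 9: CDB Add2=15 // r0:15,r1:Add3,r2:Add1,r3:-6,r4:12,r5:Mul1
cycle 10: CDB Add3=2 // r0:15,r1:2,r2:Add1,r3:-6,r4:12,r5:Mul1
cycle 11: - // r0:15,r1:2,r2:Add1,r3:-6,r4:12,r5:Mul1
cycle 12: - // r0:15,r1:2,r2:Add1,r3:-6,r4:12,r5:Mul1
cycle 13: CDB Mul1=225 // r0:15,r1:2,r2:Add1,r3:-6,r4:12,r5:225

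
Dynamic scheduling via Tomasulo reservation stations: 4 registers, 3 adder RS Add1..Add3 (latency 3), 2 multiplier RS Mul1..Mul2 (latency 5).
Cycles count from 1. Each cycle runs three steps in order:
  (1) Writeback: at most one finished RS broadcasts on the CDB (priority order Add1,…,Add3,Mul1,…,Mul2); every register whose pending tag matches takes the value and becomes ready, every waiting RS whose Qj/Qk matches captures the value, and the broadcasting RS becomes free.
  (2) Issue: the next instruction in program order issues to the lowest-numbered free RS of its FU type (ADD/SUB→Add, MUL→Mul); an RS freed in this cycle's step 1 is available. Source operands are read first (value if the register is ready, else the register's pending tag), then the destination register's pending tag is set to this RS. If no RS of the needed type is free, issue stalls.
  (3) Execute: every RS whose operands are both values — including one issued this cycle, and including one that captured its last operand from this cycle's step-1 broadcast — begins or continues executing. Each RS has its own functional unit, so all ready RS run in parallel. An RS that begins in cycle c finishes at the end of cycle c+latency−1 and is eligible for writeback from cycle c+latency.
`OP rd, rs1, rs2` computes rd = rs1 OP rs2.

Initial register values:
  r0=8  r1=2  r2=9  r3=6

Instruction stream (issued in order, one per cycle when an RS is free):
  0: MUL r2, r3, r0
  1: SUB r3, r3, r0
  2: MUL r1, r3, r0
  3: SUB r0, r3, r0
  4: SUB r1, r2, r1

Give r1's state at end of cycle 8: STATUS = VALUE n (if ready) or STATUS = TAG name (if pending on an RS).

STATUS = TAG Add1

cycle 1: issue MUL r2<-Mul1 // r0:8,r1:2,r2:Mul1,r3:6
cycle 2: issue SUB r3<-Add1 // r0:8,r1:2,r2:Mul1,r3:Add1
cycle 3: issue MUL r1<-Mul2 // r0:8,r1:Mul2,r2:Mul1,r3:Add1
cycle 4: issue SUB r0<-Add2 // r0:Add2,r1:Mul2,r2:Mul1,r3:Add1
cycle 5: CDB Add1=-2; issue SUB r1<-Add1 // r0:Add2,r1:Add1,r2:Mul1,r3:-2
cycle 6: CDB Mul1=48 // r0:Add2,r1:Add1,r2:48,r3:-2
cycle 7: - // r0:Add2,r1:Add1,r2:48,r3:-2
cycle 8: CDB Add2=-10 // r0:-10,r1:Add1,r2:48,r3:-2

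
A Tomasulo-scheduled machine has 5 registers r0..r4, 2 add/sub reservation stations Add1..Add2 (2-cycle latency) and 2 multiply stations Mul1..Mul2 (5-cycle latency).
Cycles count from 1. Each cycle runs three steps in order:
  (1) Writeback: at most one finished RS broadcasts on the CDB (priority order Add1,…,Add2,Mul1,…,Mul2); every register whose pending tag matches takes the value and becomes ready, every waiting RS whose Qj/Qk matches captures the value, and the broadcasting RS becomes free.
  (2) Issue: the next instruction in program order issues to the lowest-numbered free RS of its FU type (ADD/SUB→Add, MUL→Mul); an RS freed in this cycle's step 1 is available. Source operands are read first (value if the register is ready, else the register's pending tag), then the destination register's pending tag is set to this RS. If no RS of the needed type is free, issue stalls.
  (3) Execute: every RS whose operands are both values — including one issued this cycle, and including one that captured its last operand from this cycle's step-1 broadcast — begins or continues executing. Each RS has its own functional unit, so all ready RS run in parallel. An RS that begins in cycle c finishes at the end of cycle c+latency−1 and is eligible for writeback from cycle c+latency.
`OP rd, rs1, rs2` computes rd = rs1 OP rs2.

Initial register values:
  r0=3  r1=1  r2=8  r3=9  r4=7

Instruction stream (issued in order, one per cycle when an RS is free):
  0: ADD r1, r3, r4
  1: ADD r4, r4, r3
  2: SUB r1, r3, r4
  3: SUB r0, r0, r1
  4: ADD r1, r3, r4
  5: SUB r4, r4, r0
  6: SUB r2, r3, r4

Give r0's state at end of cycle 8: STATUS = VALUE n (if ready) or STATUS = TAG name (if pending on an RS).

  c1: issue ADD r1<-Add1  regs: r0:3,r1:Add1,r2:8,r3:9,r4:7
  c2: issue ADD r4<-Add2  regs: r0:3,r1:Add1,r2:8,r3:9,r4:Add2
  c3: CDB Add1=16; issue SUB r1<-Add1  regs: r0:3,r1:Add1,r2:8,r3:9,r4:Add2
  c4: CDB Add2=16; issue SUB r0<-Add2  regs: r0:Add2,r1:Add1,r2:8,r3:9,r4:16
  c5: stall  regs: r0:Add2,r1:Add1,r2:8,r3:9,r4:16
  c6: CDB Add1=-7; issue ADD r1<-Add1  regs: r0:Add2,r1:Add1,r2:8,r3:9,r4:16
  c7: stall  regs: r0:Add2,r1:Add1,r2:8,r3:9,r4:16
  c8: CDB Add1=25; issue SUB r4<-Add1  regs: r0:Add2,r1:25,r2:8,r3:9,r4:Add1

STATUS = TAG Add2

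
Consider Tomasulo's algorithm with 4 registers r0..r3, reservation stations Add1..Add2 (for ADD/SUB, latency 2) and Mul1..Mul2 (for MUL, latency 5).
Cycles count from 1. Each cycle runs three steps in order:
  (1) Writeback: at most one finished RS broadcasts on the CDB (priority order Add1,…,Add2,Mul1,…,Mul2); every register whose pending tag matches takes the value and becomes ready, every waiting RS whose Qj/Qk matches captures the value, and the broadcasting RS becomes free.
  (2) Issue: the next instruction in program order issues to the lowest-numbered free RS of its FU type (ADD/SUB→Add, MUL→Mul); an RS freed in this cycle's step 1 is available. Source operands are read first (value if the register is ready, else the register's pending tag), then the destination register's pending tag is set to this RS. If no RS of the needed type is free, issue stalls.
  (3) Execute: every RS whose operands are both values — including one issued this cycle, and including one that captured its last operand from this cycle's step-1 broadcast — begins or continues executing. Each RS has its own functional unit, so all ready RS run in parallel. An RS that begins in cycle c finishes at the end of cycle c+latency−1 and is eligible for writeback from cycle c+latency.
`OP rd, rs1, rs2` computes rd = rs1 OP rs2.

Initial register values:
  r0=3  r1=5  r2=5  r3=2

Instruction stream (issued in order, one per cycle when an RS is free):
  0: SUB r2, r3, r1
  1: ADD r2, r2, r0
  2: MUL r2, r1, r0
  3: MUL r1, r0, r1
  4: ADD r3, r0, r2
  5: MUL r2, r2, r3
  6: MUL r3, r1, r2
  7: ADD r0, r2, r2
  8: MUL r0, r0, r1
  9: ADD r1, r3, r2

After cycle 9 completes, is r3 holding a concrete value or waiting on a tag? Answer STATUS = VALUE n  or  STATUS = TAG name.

  c1: issue SUB r2<-Add1  regs: r0:3,r1:5,r2:Add1,r3:2
  c2: issue ADD r2<-Add2  regs: r0:3,r1:5,r2:Add2,r3:2
  c3: CDB Add1=-3; issue MUL r2<-Mul1  regs: r0:3,r1:5,r2:Mul1,r3:2
  c4: issue MUL r1<-Mul2  regs: r0:3,r1:Mul2,r2:Mul1,r3:2
  c5: CDB Add2=0; issue ADD r3<-Add1  regs: r0:3,r1:Mul2,r2:Mul1,r3:Add1
  c6: stall  regs: r0:3,r1:Mul2,r2:Mul1,r3:Add1
  c7: stall  regs: r0:3,r1:Mul2,r2:Mul1,r3:Add1
  c8: CDB Mul1=15; issue MUL r2<-Mul1  regs: r0:3,r1:Mul2,r2:Mul1,r3:Add1
  c9: CDB Mul2=15; issue MUL r3<-Mul2  regs: r0:3,r1:15,r2:Mul1,r3:Mul2

STATUS = TAG Mul2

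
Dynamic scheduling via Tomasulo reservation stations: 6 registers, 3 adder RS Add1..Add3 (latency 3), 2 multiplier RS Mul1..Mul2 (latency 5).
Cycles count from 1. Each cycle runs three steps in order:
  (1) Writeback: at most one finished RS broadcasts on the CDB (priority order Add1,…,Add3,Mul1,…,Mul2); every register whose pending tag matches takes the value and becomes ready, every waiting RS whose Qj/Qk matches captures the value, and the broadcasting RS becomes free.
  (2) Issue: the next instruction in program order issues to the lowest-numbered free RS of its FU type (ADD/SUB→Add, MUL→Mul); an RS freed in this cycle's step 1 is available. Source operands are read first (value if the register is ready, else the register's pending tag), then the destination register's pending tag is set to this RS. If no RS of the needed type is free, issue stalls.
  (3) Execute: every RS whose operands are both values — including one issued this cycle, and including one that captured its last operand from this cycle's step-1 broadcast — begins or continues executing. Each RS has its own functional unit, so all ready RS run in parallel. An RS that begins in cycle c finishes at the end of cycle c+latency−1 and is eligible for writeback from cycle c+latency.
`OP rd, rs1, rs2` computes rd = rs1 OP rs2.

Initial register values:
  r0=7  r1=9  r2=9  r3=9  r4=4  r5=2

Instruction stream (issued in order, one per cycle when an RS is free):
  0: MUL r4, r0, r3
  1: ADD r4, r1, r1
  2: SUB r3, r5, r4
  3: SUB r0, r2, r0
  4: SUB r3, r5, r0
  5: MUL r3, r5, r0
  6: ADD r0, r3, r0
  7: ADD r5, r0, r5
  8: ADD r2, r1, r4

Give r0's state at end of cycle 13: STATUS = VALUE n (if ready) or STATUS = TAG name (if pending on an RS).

STATUS = TAG Add3

cycle 1: issue MUL r4<-Mul1 // r0:7,r1:9,r2:9,r3:9,r4:Mul1,r5:2
cycle 2: issue ADD r4<-Add1 // r0:7,r1:9,r2:9,r3:9,r4:Add1,r5:2
cycle 3: issue SUB r3<-Add2 // r0:7,r1:9,r2:9,r3:Add2,r4:Add1,r5:2
cycle 4: issue SUB r0<-Add3 // r0:Add3,r1:9,r2:9,r3:Add2,r4:Add1,r5:2
cycle 5: CDB Add1=18; issue SUB r3<-Add1 // r0:Add3,r1:9,r2:9,r3:Add1,r4:18,r5:2
cycle 6: CDB Mul1=63; issue MUL r3<-Mul1 // r0:Add3,r1:9,r2:9,r3:Mul1,r4:18,r5:2
cycle 7: CDB Add3=2; issue ADD r0<-Add3 // r0:Add3,r1:9,r2:9,r3:Mul1,r4:18,r5:2
cycle 8: CDB Add2=-16; issue ADD r5<-Add2 // r0:Add3,r1:9,r2:9,r3:Mul1,r4:18,r5:Add2
cycle 9: stall // r0:Add3,r1:9,r2:9,r3:Mul1,r4:18,r5:Add2
cycle 10: CDB Add1=0; issue ADD r2<-Add1 // r0:Add3,r1:9,r2:Add1,r3:Mul1,r4:18,r5:Add2
cycle 11: - // r0:Add3,r1:9,r2:Add1,r3:Mul1,r4:18,r5:Add2
cycle 12: CDB Mul1=4 // r0:Add3,r1:9,r2:Add1,r3:4,r4:18,r5:Add2
cycle 13: CDB Add1=27 // r0:Add3,r1:9,r2:27,r3:4,r4:18,r5:Add2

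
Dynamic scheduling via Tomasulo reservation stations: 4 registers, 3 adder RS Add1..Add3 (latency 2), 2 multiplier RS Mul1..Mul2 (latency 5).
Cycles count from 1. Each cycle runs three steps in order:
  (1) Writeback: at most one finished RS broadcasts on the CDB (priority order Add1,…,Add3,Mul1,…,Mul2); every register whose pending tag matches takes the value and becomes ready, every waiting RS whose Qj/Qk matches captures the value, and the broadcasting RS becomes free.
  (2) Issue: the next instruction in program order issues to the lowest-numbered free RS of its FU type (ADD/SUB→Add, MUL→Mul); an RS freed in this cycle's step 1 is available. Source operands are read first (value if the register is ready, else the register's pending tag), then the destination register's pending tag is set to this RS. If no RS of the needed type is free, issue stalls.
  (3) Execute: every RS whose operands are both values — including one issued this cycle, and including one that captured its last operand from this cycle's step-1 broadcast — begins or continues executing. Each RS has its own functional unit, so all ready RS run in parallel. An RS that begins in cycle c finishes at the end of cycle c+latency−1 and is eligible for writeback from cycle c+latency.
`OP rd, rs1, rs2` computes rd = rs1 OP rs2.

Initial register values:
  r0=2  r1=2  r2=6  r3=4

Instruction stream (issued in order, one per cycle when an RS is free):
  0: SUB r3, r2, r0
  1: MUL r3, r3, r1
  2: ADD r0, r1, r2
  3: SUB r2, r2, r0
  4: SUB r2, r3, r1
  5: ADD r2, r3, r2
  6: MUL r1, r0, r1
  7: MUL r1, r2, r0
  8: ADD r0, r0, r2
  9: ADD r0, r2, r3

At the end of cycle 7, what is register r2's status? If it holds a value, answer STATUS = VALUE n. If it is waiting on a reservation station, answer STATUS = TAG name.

c1: issue SUB r3<-Add1 | r0:2,r1:2,r2:6,r3:Add1
c2: issue MUL r3<-Mul1 | r0:2,r1:2,r2:6,r3:Mul1
c3: CDB Add1=4; issue ADD r0<-Add1 | r0:Add1,r1:2,r2:6,r3:Mul1
c4: issue SUB r2<-Add2 | r0:Add1,r1:2,r2:Add2,r3:Mul1
c5: CDB Add1=8; issue SUB r2<-Add1 | r0:8,r1:2,r2:Add1,r3:Mul1
c6: issue ADD r2<-Add3 | r0:8,r1:2,r2:Add3,r3:Mul1
c7: CDB Add2=-2; issue MUL r1<-Mul2 | r0:8,r1:Mul2,r2:Add3,r3:Mul1

STATUS = TAG Add3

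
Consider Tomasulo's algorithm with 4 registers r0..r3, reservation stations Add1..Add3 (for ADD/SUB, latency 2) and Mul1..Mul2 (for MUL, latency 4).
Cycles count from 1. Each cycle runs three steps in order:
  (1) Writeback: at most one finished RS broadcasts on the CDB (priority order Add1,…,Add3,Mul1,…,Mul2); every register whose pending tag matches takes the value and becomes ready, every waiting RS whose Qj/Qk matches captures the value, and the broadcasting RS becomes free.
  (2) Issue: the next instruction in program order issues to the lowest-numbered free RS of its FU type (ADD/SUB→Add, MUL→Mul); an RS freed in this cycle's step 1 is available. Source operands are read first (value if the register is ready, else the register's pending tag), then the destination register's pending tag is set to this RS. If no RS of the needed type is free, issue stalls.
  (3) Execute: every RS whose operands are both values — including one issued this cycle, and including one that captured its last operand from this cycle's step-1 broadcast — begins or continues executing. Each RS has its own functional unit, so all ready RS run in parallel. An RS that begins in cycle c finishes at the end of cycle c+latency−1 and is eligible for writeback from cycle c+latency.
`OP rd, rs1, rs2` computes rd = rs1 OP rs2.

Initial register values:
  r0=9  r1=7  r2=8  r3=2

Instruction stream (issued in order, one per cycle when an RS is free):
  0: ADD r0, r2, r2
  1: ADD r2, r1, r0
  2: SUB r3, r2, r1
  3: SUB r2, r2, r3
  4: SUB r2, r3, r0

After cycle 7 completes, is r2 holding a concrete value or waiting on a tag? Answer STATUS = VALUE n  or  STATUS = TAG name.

cycle 1: issue ADD r0<-Add1 // r0:Add1,r1:7,r2:8,r3:2
cycle 2: issue ADD r2<-Add2 // r0:Add1,r1:7,r2:Add2,r3:2
cycle 3: CDB Add1=16; issue SUB r3<-Add1 // r0:16,r1:7,r2:Add2,r3:Add1
cycle 4: issue SUB r2<-Add3 // r0:16,r1:7,r2:Add3,r3:Add1
cycle 5: CDB Add2=23; issue SUB r2<-Add2 // r0:16,r1:7,r2:Add2,r3:Add1
cycle 6: - // r0:16,r1:7,r2:Add2,r3:Add1
cycle 7: CDB Add1=16 // r0:16,r1:7,r2:Add2,r3:16

STATUS = TAG Add2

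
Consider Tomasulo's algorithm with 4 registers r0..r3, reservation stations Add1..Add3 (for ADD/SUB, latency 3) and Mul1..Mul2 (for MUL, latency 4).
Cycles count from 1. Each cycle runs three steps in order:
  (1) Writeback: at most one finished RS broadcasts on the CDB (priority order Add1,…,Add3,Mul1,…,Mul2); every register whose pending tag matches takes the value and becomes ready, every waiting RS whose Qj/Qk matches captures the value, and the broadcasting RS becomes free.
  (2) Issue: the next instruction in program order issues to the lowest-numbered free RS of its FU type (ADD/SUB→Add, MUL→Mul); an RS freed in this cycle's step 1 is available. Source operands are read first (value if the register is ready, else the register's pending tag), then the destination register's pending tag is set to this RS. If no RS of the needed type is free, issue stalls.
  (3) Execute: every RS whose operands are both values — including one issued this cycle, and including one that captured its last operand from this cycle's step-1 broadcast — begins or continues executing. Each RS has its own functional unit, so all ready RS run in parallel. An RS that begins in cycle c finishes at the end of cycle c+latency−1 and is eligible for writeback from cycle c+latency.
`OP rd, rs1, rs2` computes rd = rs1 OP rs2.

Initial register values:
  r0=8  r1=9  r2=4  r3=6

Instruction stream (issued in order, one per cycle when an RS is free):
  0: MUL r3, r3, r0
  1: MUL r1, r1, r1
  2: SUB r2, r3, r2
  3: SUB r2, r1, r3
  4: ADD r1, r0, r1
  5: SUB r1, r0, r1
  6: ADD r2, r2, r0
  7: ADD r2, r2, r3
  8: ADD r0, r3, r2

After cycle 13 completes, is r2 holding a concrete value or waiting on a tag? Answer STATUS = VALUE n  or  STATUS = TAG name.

STATUS = TAG Add3

cycle 1: issue MUL r3<-Mul1 // r0:8,r1:9,r2:4,r3:Mul1
cycle 2: issue MUL r1<-Mul2 // r0:8,r1:Mul2,r2:4,r3:Mul1
cycle 3: issue SUB r2<-Add1 // r0:8,r1:Mul2,r2:Add1,r3:Mul1
cycle 4: issue SUB r2<-Add2 // r0:8,r1:Mul2,r2:Add2,r3:Mul1
cycle 5: CDB Mul1=48; issue ADD r1<-Add3 // r0:8,r1:Add3,r2:Add2,r3:48
cycle 6: CDB Mul2=81; stall // r0:8,r1:Add3,r2:Add2,r3:48
cycle 7: stall // r0:8,r1:Add3,r2:Add2,r3:48
cycle 8: CDB Add1=44; issue SUB r1<-Add1 // r0:8,r1:Add1,r2:Add2,r3:48
cycle 9: CDB Add2=33; issue ADD r2<-Add2 // r0:8,r1:Add1,r2:Add2,r3:48
cycle 10: CDB Add3=89; issue ADD r2<-Add3 // r0:8,r1:Add1,r2:Add3,r3:48
cycle 11: stall // r0:8,r1:Add1,r2:Add3,r3:48
cycle 12: CDB Add2=41; issue ADD r0<-Add2 // r0:Add2,r1:Add1,r2:Add3,r3:48
cycle 13: CDB Add1=-81 // r0:Add2,r1:-81,r2:Add3,r3:48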